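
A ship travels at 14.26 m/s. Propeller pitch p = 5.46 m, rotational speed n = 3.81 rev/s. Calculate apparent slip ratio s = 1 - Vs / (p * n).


Formula: s = 1 - Vs / (p * n)
Step 1 — p * n = 5.46 * 3.81 = 20.8026
Step 2 — Vs / (p*n) = 14.26 / 20.8026 = 0.685491 (6 d.p.)
Step 3 — s = 1 - 0.685491 = 0.314509

0.314509


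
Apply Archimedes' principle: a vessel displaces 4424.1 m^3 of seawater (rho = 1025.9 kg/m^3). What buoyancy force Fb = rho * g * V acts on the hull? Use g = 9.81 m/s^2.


Formula: Fb = rho * g * V
Substituting: Fb = 1025.9 * 9.81 * 4424.1
Intermediate: 1025.9 * 9.81 = 10064.079
Result: Fb = 10064.079 * 4424.1 ≈ 44524000 N (5 s.f.)

44524000 N


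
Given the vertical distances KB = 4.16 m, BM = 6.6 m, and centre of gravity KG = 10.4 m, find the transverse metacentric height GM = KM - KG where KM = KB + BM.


Formula: GM = KB + BM - KG
Step 1 — KM = KB + BM = 4.16 + 6.6 = 10.76 m
Step 2 — GM = KM - KG = 10.76 - 10.4 = 0.36 m

0.36 m


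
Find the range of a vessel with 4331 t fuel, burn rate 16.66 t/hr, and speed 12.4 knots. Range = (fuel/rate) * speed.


Formula: endurance = fuel / rate; range = endurance * speed
Step 1 — endurance = 4331 / 16.66 = 259.964 hours
Step 2 — range = 259.964 * 12.4 ≈ 3223.6 nautical miles (5 s.f.)

3223.6 NM


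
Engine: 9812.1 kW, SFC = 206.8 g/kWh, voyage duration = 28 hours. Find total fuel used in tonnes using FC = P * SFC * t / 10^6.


Formula: FC (tonnes) = P * SFC * t / 1,000,000
Step 1 — P * SFC * t = 9812.1 * 206.8 * 28 = 56815983.84 g
Step 2 — FC (tonnes) = 56815983.84 / 1,000,000 ≈ 56.816 tonnes (5 s.f.)

56.816 tonnes


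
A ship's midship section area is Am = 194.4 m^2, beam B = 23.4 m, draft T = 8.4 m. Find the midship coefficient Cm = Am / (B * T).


Formula: Cm = Am / (B * T)
Step 1 — B * T = 23.4 * 8.4 = 196.56 m^2
Step 2 — Cm = 194.4 / 196.56 ≈ 0.98901 (5 s.f.)

0.98901


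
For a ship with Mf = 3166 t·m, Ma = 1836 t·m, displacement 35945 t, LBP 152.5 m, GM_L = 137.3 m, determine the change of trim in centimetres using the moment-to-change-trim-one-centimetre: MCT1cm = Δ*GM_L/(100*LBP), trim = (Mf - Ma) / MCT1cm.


Formula: net trimming moment = Mf - Ma; MCT1cm = Δ*GM_L/(100*LBP); trim = net moment / MCT1cm
Step 1 — net trimming moment = 3166 - 1836 = 1330 t·m
Step 2 — MCT1cm = 35945 * 137.3 / (100 * 152.5) = 323.6229 t·m/cm
Step 3 — trim = 1330 / 323.6229 ≈ 4.1097 cm (5 s.f.)

4.1097 cm


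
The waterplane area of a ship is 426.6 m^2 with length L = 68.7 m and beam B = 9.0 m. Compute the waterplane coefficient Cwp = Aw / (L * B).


Formula: Cwp = Aw / (L * B)
Step 1 — L * B = 68.7 * 9.0 = 618.3 m^2
Step 2 — Cwp = 426.6 / 618.3 ≈ 0.68996 (5 s.f.)

0.68996


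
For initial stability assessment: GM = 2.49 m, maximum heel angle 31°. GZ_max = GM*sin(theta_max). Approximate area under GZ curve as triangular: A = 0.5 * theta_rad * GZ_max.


Formula: GZ_max = GM * sin(theta); Area = 0.5 * theta_rad * GZ_max
Step 1 — GZ_max = 2.49 * sin(31°) = 2.49 * 0.515038 = 1.282445 m
Step 2 — theta_rad = 31 * pi/180 = 0.541052 rad
Step 3 — Area = 0.5 * 0.541052 * 1.282445 ≈ 0.34693 m·rad (5 s.f.)

0.34693 m·rad


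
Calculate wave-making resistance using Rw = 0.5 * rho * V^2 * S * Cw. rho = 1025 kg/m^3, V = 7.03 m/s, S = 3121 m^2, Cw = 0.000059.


Formula: Rw = 0.5 * rho * V^2 * S * Cw
Step 1 — V^2 = 7.03^2 = 49.4209
Step 2 — 0.5 * rho * V^2 = 0.5 * 1025 * 49.4209 = 25328.21125
Step 3 — Rw = 25328.21125 * 3121 * 0.000059 ≈ 4663.9 N (5 s.f.)

4663.9 N


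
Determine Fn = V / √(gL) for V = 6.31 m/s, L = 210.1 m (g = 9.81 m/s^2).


Formula: Fn = V / sqrt(g * L)
Step 1 — g * L = 9.81 * 210.1 = 2061.081
Step 2 — sqrt(g * L) = sqrt(2061.081) = 45.39913
Step 3 — Fn = 6.31 / 45.39913 ≈ 0.13899 (5 s.f.)

0.13899


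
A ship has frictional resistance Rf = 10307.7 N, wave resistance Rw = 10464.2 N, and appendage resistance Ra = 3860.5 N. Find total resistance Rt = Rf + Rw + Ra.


Formula: Rt = Rf + Rw + Ra
Substituting: Rt = 10307.7 + 10464.2 + 3860.5
Result: Rt = 24632.4 N

24632.4 N


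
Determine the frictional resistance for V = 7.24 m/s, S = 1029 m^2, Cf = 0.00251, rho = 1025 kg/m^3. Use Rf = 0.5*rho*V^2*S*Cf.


Formula: Rf = 0.5 * rho * V^2 * S * Cf
Step 1 — V^2 = 7.24^2 = 52.4176
Step 2 — 0.5 * rho * V^2 = 0.5 * 1025 * 52.4176 = 26864.02
Step 3 — Rf = 26864.02 * 1029 * 0.00251 ≈ 69384 N (5 s.f.)

69384 N


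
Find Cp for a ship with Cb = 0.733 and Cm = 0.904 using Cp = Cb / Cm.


Formula: Cp = Cb / Cm
Substituting: Cp = 0.733 / 0.904
Result: Cp ≈ 0.81084 (5 s.f.)

0.81084


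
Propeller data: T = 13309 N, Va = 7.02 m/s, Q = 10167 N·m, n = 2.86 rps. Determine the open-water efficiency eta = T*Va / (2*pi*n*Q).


Formula: eta = T * Va / (2 * pi * n * Q)
Step 1 — numerator = T * Va = 13309 * 7.02 = 93429.18
Step 2 — 2 * pi * n = 2 * pi * 2.86 = 17.96991
Step 3 — denominator = 17.96991 * 10167 = 182700.07
Step 4 — eta = 93429.18 / 182700.07 ≈ 0.51138 (5 s.f.)

0.51138


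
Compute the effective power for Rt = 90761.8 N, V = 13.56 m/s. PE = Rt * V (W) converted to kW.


Formula: PE = Rt * V / 1000 (kW)
Step 1 — PE (W) = 90761.8 * 13.56 = 1230730.008 W
Step 2 — PE (kW) = 1230730.008 / 1000 ≈ 1230.7 kW (5 s.f.)

1230.7 kW


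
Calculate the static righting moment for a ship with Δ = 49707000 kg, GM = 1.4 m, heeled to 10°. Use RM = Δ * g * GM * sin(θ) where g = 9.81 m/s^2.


Formula: GZ = GM * sin(theta); RM = disp * g * GZ
Step 1 — GZ = 1.4 * sin(10°) = 1.4 * 0.173648 = 0.243107 m
Step 2 — RM = 49707000 * 9.81 * 0.243107 ≈ 118550000 N·m (5 s.f.)

118550000 N·m


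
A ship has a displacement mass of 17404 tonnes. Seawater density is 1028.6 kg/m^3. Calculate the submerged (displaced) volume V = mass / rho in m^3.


Formula: V = mass / rho
Step 1 — convert tonnes to kg: 17404 t * 1000 = 17404000 kg
Step 2 — V = 17404000 / 1028.6 ≈ 16920 m^3 (5 s.f.)

16920 m^3


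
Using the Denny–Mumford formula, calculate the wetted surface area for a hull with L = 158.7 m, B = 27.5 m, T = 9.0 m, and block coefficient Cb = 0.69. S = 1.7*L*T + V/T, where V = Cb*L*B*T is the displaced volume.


Formula: S = 1.7*L*T + V/T with V = Cb*L*B*T, i.e. S = L * (1.7*T + Cb*B)
Step 1 — 1.7*T = 1.7 * 9.0 = 15.3 m
Step 2 — Cb*B = 0.69 * 27.5 = 18.975 m
Step 3 — 1.7*T + Cb*B = 15.3 + 18.975 = 34.275 m
Step 4 — S = 158.7 * 34.275 ≈ 5439.4 m^2 (5 s.f.)

5439.4 m^2


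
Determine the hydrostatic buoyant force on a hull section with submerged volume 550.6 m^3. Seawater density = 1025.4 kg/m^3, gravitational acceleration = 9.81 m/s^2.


Formula: Fb = rho * g * V
Substituting: Fb = 1025.4 * 9.81 * 550.6
Intermediate: 1025.4 * 9.81 = 10059.174
Result: Fb = 10059.174 * 550.6 ≈ 5538600 N (5 s.f.)

5538600 N


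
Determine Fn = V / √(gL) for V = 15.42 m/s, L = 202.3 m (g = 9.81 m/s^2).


Formula: Fn = V / sqrt(g * L)
Step 1 — g * L = 9.81 * 202.3 = 1984.563
Step 2 — sqrt(g * L) = sqrt(1984.563) = 44.548434
Step 3 — Fn = 15.42 / 44.548434 ≈ 0.34614 (5 s.f.)

0.34614


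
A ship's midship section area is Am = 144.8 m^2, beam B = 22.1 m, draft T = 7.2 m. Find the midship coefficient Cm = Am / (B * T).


Formula: Cm = Am / (B * T)
Step 1 — B * T = 22.1 * 7.2 = 159.12 m^2
Step 2 — Cm = 144.8 / 159.12 ≈ 0.91001 (5 s.f.)

0.91001


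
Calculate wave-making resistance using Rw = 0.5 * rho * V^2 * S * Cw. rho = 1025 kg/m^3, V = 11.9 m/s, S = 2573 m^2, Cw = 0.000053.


Formula: Rw = 0.5 * rho * V^2 * S * Cw
Step 1 — V^2 = 11.9^2 = 141.61
Step 2 — 0.5 * rho * V^2 = 0.5 * 1025 * 141.61 = 72575.125
Step 3 — Rw = 72575.125 * 2573 * 0.000053 ≈ 9897.0 N (5 s.f.)

9897.0 N


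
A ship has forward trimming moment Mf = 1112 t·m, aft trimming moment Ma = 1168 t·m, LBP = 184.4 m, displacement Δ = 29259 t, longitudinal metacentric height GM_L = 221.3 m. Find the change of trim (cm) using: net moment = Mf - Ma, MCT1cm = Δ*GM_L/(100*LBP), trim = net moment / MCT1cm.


Formula: net trimming moment = Mf - Ma; MCT1cm = Δ*GM_L/(100*LBP); trim = net moment / MCT1cm
Step 1 — net trimming moment = 1112 - 1168 = -56 t·m
Step 2 — MCT1cm = 29259 * 221.3 / (100 * 184.4) = 351.1397 t·m/cm
Step 3 — trim = -56 / 351.1397 ≈ -0.15948 cm (5 s.f.)

-0.15948 cm


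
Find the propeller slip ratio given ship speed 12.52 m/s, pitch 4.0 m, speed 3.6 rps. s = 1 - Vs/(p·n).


Formula: s = 1 - Vs / (p * n)
Step 1 — p * n = 4.0 * 3.6 = 14.4
Step 2 — Vs / (p*n) = 12.52 / 14.4 = 0.869444 (6 d.p.)
Step 3 — s = 1 - 0.869444 = 0.130556

0.130556


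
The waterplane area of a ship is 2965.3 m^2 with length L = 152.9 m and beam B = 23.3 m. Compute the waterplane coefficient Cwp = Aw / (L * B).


Formula: Cwp = Aw / (L * B)
Step 1 — L * B = 152.9 * 23.3 = 3562.57 m^2
Step 2 — Cwp = 2965.3 / 3562.57 ≈ 0.83235 (5 s.f.)

0.83235


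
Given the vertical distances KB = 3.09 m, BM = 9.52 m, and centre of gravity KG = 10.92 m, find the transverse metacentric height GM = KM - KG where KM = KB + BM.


Formula: GM = KB + BM - KG
Step 1 — KM = KB + BM = 3.09 + 9.52 = 12.61 m
Step 2 — GM = KM - KG = 12.61 - 10.92 = 1.69 m

1.69 m


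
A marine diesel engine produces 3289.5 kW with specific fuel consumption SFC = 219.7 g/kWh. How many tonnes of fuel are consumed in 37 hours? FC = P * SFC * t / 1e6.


Formula: FC (tonnes) = P * SFC * t / 1,000,000
Step 1 — P * SFC * t = 3289.5 * 219.7 * 37 = 26740016.55 g
Step 2 — FC (tonnes) = 26740016.55 / 1,000,000 ≈ 26.740 tonnes (5 s.f.)

26.740 tonnes


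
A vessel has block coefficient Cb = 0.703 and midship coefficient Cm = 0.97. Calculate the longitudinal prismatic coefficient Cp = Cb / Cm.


Formula: Cp = Cb / Cm
Substituting: Cp = 0.703 / 0.97
Result: Cp ≈ 0.72474 (5 s.f.)

0.72474


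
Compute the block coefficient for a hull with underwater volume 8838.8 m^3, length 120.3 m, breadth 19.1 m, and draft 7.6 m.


Formula: Cb = V / (L * B * T)
Step 1 — L * B * T = 120.3 * 19.1 * 7.6 = 17462.748 m^3
Step 2 — Cb = 8838.8 / 17462.748 ≈ 0.50615 (5 s.f.)

0.50615


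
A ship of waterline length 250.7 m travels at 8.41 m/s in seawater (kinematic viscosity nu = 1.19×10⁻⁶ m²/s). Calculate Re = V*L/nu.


Formula: Re = V * L / nu
Step 1 — V * L = 8.41 * 250.7 = 2108.387 m^2/s
Step 2 — Re = 2108.387 / 1.19e-6 = 1.77e+09

1.77e+09


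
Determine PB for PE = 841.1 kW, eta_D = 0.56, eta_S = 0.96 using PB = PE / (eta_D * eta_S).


Formula: PB = PE / (eta_D * eta_S)
Step 1 — combined efficiency = eta_D * eta_S = 0.56 * 0.96 = 0.5376
Step 2 — PB = 841.1 / 0.5376 ≈ 1564.5 kW (5 s.f.)

1564.5 kW


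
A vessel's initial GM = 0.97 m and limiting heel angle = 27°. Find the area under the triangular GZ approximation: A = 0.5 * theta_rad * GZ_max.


Formula: GZ_max = GM * sin(theta); Area = 0.5 * theta_rad * GZ_max
Step 1 — GZ_max = 0.97 * sin(27°) = 0.97 * 0.45399 = 0.44037 m
Step 2 — theta_rad = 27 * pi/180 = 0.471239 rad
Step 3 — Area = 0.5 * 0.471239 * 0.44037 ≈ 0.10376 m·rad (5 s.f.)

0.10376 m·rad


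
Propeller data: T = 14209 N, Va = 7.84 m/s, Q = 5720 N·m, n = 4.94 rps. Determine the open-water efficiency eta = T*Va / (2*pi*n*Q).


Formula: eta = T * Va / (2 * pi * n * Q)
Step 1 — numerator = T * Va = 14209 * 7.84 = 111398.56
Step 2 — 2 * pi * n = 2 * pi * 4.94 = 31.038935
Step 3 — denominator = 31.038935 * 5720 = 177542.71
Step 4 — eta = 111398.56 / 177542.71 ≈ 0.62745 (5 s.f.)

0.62745


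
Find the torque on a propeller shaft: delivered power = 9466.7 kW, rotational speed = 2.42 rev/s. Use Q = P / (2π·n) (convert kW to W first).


Formula: Q = P_W / (2 * pi * n)
Step 1 — P_W = 9466.7 kW * 1000 = 9466700.0 W
Step 2 — 2 * pi * n = 2 * pi * 2.42 = 15.205308
Step 3 — Q = 9466700.0 / 15.205308 ≈ 622590 N·m (5 s.f.)

622590 N·m


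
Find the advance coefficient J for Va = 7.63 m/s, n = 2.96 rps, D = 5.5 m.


Formula: J = Va / (n * D)
Step 1 — n * D = 2.96 * 5.5 = 16.28
Step 2 — J = 7.63 / 16.28 ≈ 0.46867 (5 s.f.)

0.46867


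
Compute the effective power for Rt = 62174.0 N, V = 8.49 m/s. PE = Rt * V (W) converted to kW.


Formula: PE = Rt * V / 1000 (kW)
Step 1 — PE (W) = 62174.0 * 8.49 = 527857.26 W
Step 2 — PE (kW) = 527857.26 / 1000 ≈ 527.86 kW (5 s.f.)

527.86 kW


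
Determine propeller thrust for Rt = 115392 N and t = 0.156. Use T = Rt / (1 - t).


Formula: T = Rt / (1 - t)
Step 1 — (1 - t) = 1 - 0.156 = 0.844
Step 2 — T = 115392 / 0.844 ≈ 136720 N (5 s.f.)

136720 N


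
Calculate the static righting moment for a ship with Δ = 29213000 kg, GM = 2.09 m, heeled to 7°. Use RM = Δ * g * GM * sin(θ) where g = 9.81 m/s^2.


Formula: GZ = GM * sin(theta); RM = disp * g * GZ
Step 1 — GZ = 2.09 * sin(7°) = 2.09 * 0.121869 = 0.254706 m
Step 2 — RM = 29213000 * 9.81 * 0.254706 ≈ 72994000 N·m (5 s.f.)

72994000 N·m


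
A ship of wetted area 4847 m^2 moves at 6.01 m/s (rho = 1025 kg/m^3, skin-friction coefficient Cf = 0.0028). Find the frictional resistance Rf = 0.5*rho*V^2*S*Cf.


Formula: Rf = 0.5 * rho * V^2 * S * Cf
Step 1 — V^2 = 6.01^2 = 36.1201
Step 2 — 0.5 * rho * V^2 = 0.5 * 1025 * 36.1201 = 18511.55125
Step 3 — Rf = 18511.55125 * 4847 * 0.0028 ≈ 251230 N (5 s.f.)

251230 N


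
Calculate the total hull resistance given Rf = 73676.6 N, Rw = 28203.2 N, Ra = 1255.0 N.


Formula: Rt = Rf + Rw + Ra
Substituting: Rt = 73676.6 + 28203.2 + 1255.0
Result: Rt = 103134.8 N

103134.8 N


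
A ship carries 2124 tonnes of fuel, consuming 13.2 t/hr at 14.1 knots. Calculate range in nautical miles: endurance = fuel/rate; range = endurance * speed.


Formula: endurance = fuel / rate; range = endurance * speed
Step 1 — endurance = 2124 / 13.2 = 160.9091 hours
Step 2 — range = 160.9091 * 14.1 ≈ 2268.8 nautical miles (5 s.f.)

2268.8 NM


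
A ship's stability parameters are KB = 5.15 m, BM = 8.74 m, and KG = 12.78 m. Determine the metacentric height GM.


Formula: GM = KB + BM - KG
Step 1 — KM = KB + BM = 5.15 + 8.74 = 13.89 m
Step 2 — GM = KM - KG = 13.89 - 12.78 = 1.11 m

1.11 m


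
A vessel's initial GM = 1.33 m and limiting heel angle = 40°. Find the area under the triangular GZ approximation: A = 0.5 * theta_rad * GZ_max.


Formula: GZ_max = GM * sin(theta); Area = 0.5 * theta_rad * GZ_max
Step 1 — GZ_max = 1.33 * sin(40°) = 1.33 * 0.642788 = 0.854908 m
Step 2 — theta_rad = 40 * pi/180 = 0.698132 rad
Step 3 — Area = 0.5 * 0.698132 * 0.854908 ≈ 0.29842 m·rad (5 s.f.)

0.29842 m·rad


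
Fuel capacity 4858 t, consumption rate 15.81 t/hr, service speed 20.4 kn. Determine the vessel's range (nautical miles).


Formula: endurance = fuel / rate; range = endurance * speed
Step 1 — endurance = 4858 / 15.81 = 307.2739 hours
Step 2 — range = 307.2739 * 20.4 ≈ 6268.4 nautical miles (5 s.f.)

6268.4 NM


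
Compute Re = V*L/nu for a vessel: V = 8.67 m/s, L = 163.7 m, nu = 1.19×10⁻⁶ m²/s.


Formula: Re = V * L / nu
Step 1 — V * L = 8.67 * 163.7 = 1419.279 m^2/s
Step 2 — Re = 1419.279 / 1.19e-6 = 1.19e+09

1.19e+09


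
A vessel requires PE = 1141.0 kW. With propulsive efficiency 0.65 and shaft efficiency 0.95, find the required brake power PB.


Formula: PB = PE / (eta_D * eta_S)
Step 1 — combined efficiency = eta_D * eta_S = 0.65 * 0.95 = 0.6175
Step 2 — PB = 1141.0 / 0.6175 ≈ 1847.8 kW (5 s.f.)

1847.8 kW


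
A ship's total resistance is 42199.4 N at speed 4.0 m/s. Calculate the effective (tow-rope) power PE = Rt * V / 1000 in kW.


Formula: PE = Rt * V / 1000 (kW)
Step 1 — PE (W) = 42199.4 * 4.0 = 168797.6 W
Step 2 — PE (kW) = 168797.6 / 1000 ≈ 168.80 kW (5 s.f.)

168.80 kW


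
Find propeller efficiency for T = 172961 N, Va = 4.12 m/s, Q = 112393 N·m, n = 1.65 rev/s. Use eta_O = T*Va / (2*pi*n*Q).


Formula: eta = T * Va / (2 * pi * n * Q)
Step 1 — numerator = T * Va = 172961 * 4.12 = 712599.32
Step 2 — 2 * pi * n = 2 * pi * 1.65 = 10.367256
Step 3 — denominator = 10.367256 * 112393 = 1165207.0
Step 4 — eta = 712599.32 / 1165207.0 ≈ 0.61156 (5 s.f.)

0.61156


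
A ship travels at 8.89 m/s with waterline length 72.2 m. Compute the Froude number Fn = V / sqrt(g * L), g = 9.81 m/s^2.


Formula: Fn = V / sqrt(g * L)
Step 1 — g * L = 9.81 * 72.2 = 708.282
Step 2 — sqrt(g * L) = sqrt(708.282) = 26.613568
Step 3 — Fn = 8.89 / 26.613568 ≈ 0.33404 (5 s.f.)

0.33404


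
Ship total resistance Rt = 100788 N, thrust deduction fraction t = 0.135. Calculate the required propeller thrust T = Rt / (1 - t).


Formula: T = Rt / (1 - t)
Step 1 — (1 - t) = 1 - 0.135 = 0.865
Step 2 — T = 100788 / 0.865 ≈ 116520 N (5 s.f.)

116520 N


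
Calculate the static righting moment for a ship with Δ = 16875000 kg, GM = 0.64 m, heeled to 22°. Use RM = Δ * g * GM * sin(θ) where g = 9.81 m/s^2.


Formula: GZ = GM * sin(theta); RM = disp * g * GZ
Step 1 — GZ = 0.64 * sin(22°) = 0.64 * 0.374607 = 0.239748 m
Step 2 — RM = 16875000 * 9.81 * 0.239748 ≈ 39689000 N·m (5 s.f.)

39689000 N·m


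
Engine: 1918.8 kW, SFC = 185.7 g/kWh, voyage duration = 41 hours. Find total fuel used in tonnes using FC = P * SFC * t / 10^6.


Formula: FC (tonnes) = P * SFC * t / 1,000,000
Step 1 — P * SFC * t = 1918.8 * 185.7 * 41 = 14609167.56 g
Step 2 — FC (tonnes) = 14609167.56 / 1,000,000 ≈ 14.609 tonnes (5 s.f.)

14.609 tonnes


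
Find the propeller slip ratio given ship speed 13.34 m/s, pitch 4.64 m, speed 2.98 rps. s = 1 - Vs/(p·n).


Formula: s = 1 - Vs / (p * n)
Step 1 — p * n = 4.64 * 2.98 = 13.8272
Step 2 — Vs / (p*n) = 13.34 / 13.8272 = 0.964765 (6 d.p.)
Step 3 — s = 1 - 0.964765 = 0.035235

0.035235


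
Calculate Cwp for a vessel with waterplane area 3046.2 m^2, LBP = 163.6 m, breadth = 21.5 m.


Formula: Cwp = Aw / (L * B)
Step 1 — L * B = 163.6 * 21.5 = 3517.4 m^2
Step 2 — Cwp = 3046.2 / 3517.4 ≈ 0.86604 (5 s.f.)

0.86604


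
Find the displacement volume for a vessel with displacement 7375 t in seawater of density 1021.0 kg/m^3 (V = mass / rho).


Formula: V = mass / rho
Step 1 — convert tonnes to kg: 7375 t * 1000 = 7375000 kg
Step 2 — V = 7375000 / 1021.0 ≈ 7223.3 m^3 (5 s.f.)

7223.3 m^3


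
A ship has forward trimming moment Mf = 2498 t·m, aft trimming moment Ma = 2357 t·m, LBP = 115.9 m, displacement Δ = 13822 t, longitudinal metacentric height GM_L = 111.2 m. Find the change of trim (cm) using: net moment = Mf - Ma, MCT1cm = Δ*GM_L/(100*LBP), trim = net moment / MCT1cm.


Formula: net trimming moment = Mf - Ma; MCT1cm = Δ*GM_L/(100*LBP); trim = net moment / MCT1cm
Step 1 — net trimming moment = 2498 - 2357 = 141 t·m
Step 2 — MCT1cm = 13822 * 111.2 / (100 * 115.9) = 132.6149 t·m/cm
Step 3 — trim = 141 / 132.6149 ≈ 1.0632 cm (5 s.f.)

1.0632 cm


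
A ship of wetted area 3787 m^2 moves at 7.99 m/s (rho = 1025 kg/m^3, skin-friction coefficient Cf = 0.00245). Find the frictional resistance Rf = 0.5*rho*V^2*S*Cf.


Formula: Rf = 0.5 * rho * V^2 * S * Cf
Step 1 — V^2 = 7.99^2 = 63.8401
Step 2 — 0.5 * rho * V^2 = 0.5 * 1025 * 63.8401 = 32718.05125
Step 3 — Rf = 32718.05125 * 3787 * 0.00245 ≈ 303560 N (5 s.f.)

303560 N


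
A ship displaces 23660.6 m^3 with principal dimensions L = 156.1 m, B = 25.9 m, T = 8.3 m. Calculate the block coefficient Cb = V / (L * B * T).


Formula: Cb = V / (L * B * T)
Step 1 — L * B * T = 156.1 * 25.9 * 8.3 = 33556.817 m^3
Step 2 — Cb = 23660.6 / 33556.817 ≈ 0.70509 (5 s.f.)

0.70509


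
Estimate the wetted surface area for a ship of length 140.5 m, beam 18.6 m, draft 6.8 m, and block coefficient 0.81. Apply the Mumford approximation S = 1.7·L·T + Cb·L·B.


Formula: S = 1.7*L*T + V/T with V = Cb*L*B*T, i.e. S = L * (1.7*T + Cb*B)
Step 1 — 1.7*T = 1.7 * 6.8 = 11.56 m
Step 2 — Cb*B = 0.81 * 18.6 = 15.066 m
Step 3 — 1.7*T + Cb*B = 11.56 + 15.066 = 26.626 m
Step 4 — S = 140.5 * 26.626 ≈ 3741.0 m^2 (5 s.f.)

3741.0 m^2


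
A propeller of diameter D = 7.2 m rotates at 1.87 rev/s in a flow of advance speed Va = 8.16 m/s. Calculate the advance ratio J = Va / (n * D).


Formula: J = Va / (n * D)
Step 1 — n * D = 1.87 * 7.2 = 13.464
Step 2 — J = 8.16 / 13.464 ≈ 0.60606 (5 s.f.)

0.60606


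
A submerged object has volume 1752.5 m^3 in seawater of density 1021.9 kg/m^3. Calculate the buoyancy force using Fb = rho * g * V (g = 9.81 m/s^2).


Formula: Fb = rho * g * V
Substituting: Fb = 1021.9 * 9.81 * 1752.5
Intermediate: 1021.9 * 9.81 = 10024.839
Result: Fb = 10024.839 * 1752.5 ≈ 17569000 N (5 s.f.)

17569000 N


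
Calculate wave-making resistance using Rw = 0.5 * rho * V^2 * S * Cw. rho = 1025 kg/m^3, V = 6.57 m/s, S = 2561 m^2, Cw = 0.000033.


Formula: Rw = 0.5 * rho * V^2 * S * Cw
Step 1 — V^2 = 6.57^2 = 43.1649
Step 2 — 0.5 * rho * V^2 = 0.5 * 1025 * 43.1649 = 22122.01125
Step 3 — Rw = 22122.01125 * 2561 * 0.000033 ≈ 1869.6 N (5 s.f.)

1869.6 N


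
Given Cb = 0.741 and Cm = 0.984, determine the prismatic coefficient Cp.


Formula: Cp = Cb / Cm
Substituting: Cp = 0.741 / 0.984
Result: Cp ≈ 0.75305 (5 s.f.)

0.75305


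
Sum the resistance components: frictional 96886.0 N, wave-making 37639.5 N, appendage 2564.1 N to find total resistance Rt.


Formula: Rt = Rf + Rw + Ra
Substituting: Rt = 96886.0 + 37639.5 + 2564.1
Result: Rt = 137089.6 N

137089.6 N


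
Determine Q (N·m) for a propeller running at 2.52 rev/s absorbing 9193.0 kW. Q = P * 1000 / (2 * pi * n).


Formula: Q = P_W / (2 * pi * n)
Step 1 — P_W = 9193.0 kW * 1000 = 9193000.0 W
Step 2 — 2 * pi * n = 2 * pi * 2.52 = 15.833627
Step 3 — Q = 9193000.0 / 15.833627 ≈ 580600 N·m (5 s.f.)

580600 N·m


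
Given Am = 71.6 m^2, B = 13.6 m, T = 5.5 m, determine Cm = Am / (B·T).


Formula: Cm = Am / (B * T)
Step 1 — B * T = 13.6 * 5.5 = 74.8 m^2
Step 2 — Cm = 71.6 / 74.8 ≈ 0.95722 (5 s.f.)

0.95722


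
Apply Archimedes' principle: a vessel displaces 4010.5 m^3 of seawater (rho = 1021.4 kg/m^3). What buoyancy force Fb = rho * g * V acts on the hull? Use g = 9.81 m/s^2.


Formula: Fb = rho * g * V
Substituting: Fb = 1021.4 * 9.81 * 4010.5
Intermediate: 1021.4 * 9.81 = 10019.934
Result: Fb = 10019.934 * 4010.5 ≈ 40185000 N (5 s.f.)

40185000 N


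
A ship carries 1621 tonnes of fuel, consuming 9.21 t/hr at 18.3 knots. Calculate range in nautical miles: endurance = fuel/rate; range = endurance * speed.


Formula: endurance = fuel / rate; range = endurance * speed
Step 1 — endurance = 1621 / 9.21 = 176.0043 hours
Step 2 — range = 176.0043 * 18.3 ≈ 3220.9 nautical miles (5 s.f.)

3220.9 NM


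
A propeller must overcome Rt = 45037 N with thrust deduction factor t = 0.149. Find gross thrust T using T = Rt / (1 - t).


Formula: T = Rt / (1 - t)
Step 1 — (1 - t) = 1 - 0.149 = 0.851
Step 2 — T = 45037 / 0.851 ≈ 52922 N (5 s.f.)

52922 N


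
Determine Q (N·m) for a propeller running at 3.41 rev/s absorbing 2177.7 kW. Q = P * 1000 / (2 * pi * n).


Formula: Q = P_W / (2 * pi * n)
Step 1 — P_W = 2177.7 kW * 1000 = 2177700.0 W
Step 2 — 2 * pi * n = 2 * pi * 3.41 = 21.425662
Step 3 — Q = 2177700.0 / 21.425662 ≈ 101640 N·m (5 s.f.)

101640 N·m


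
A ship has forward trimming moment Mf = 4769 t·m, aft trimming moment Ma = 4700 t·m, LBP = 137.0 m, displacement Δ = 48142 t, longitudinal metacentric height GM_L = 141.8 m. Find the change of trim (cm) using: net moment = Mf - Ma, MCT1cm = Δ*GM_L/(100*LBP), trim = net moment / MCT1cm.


Formula: net trimming moment = Mf - Ma; MCT1cm = Δ*GM_L/(100*LBP); trim = net moment / MCT1cm
Step 1 — net trimming moment = 4769 - 4700 = 69 t·m
Step 2 — MCT1cm = 48142 * 141.8 / (100 * 137.0) = 498.2873 t·m/cm
Step 3 — trim = 69 / 498.2873 ≈ 0.13847 cm (5 s.f.)

0.13847 cm


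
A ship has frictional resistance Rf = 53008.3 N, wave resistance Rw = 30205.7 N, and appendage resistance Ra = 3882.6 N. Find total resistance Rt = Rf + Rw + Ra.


Formula: Rt = Rf + Rw + Ra
Substituting: Rt = 53008.3 + 30205.7 + 3882.6
Result: Rt = 87096.6 N

87096.6 N


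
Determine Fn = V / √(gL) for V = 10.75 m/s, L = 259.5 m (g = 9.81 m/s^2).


Formula: Fn = V / sqrt(g * L)
Step 1 — g * L = 9.81 * 259.5 = 2545.695
Step 2 — sqrt(g * L) = sqrt(2545.695) = 50.454881
Step 3 — Fn = 10.75 / 50.454881 ≈ 0.21306 (5 s.f.)

0.21306


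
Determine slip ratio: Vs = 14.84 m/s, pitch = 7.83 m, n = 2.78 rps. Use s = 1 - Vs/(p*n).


Formula: s = 1 - Vs / (p * n)
Step 1 — p * n = 7.83 * 2.78 = 21.7674
Step 2 — Vs / (p*n) = 14.84 / 21.7674 = 0.681753 (6 d.p.)
Step 3 — s = 1 - 0.681753 = 0.318247

0.318247


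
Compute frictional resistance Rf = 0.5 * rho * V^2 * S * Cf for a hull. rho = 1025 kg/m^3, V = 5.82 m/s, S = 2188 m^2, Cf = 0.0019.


Formula: Rf = 0.5 * rho * V^2 * S * Cf
Step 1 — V^2 = 5.82^2 = 33.8724
Step 2 — 0.5 * rho * V^2 = 0.5 * 1025 * 33.8724 = 17359.605
Step 3 — Rf = 17359.605 * 2188 * 0.0019 ≈ 72167 N (5 s.f.)

72167 N


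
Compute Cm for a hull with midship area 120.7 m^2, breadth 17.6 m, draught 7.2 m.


Formula: Cm = Am / (B * T)
Step 1 — B * T = 17.6 * 7.2 = 126.72 m^2
Step 2 — Cm = 120.7 / 126.72 ≈ 0.95249 (5 s.f.)

0.95249


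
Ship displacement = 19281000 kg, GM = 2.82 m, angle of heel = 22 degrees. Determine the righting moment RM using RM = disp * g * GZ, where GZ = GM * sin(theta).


Formula: GZ = GM * sin(theta); RM = disp * g * GZ
Step 1 — GZ = 2.82 * sin(22°) = 2.82 * 0.374607 = 1.056392 m
Step 2 — RM = 19281000 * 9.81 * 1.056392 ≈ 199810000 N·m (5 s.f.)

199810000 N·m


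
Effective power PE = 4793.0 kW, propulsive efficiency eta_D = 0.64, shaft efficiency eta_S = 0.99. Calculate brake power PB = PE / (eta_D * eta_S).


Formula: PB = PE / (eta_D * eta_S)
Step 1 — combined efficiency = eta_D * eta_S = 0.64 * 0.99 = 0.6336
Step 2 — PB = 4793.0 / 0.6336 ≈ 7564.7 kW (5 s.f.)

7564.7 kW


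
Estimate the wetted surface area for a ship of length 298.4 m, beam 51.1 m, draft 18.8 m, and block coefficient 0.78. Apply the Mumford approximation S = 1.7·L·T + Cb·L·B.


Formula: S = 1.7*L*T + V/T with V = Cb*L*B*T, i.e. S = L * (1.7*T + Cb*B)
Step 1 — 1.7*T = 1.7 * 18.8 = 31.96 m
Step 2 — Cb*B = 0.78 * 51.1 = 39.858 m
Step 3 — 1.7*T + Cb*B = 31.96 + 39.858 = 71.818 m
Step 4 — S = 298.4 * 71.818 ≈ 21430 m^2 (5 s.f.)

21430 m^2


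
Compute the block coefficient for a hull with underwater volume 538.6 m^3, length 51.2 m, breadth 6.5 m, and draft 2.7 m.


Formula: Cb = V / (L * B * T)
Step 1 — L * B * T = 51.2 * 6.5 * 2.7 = 898.56 m^3
Step 2 — Cb = 538.6 / 898.56 ≈ 0.59940 (5 s.f.)

0.59940


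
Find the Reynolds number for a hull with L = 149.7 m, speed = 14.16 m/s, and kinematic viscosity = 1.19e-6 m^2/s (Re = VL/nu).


Formula: Re = V * L / nu
Step 1 — V * L = 14.16 * 149.7 = 2119.752 m^2/s
Step 2 — Re = 2119.752 / 1.19e-6 = 1.78e+09

1.78e+09


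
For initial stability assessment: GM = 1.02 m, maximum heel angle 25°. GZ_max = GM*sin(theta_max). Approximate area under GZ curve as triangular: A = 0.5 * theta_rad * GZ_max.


Formula: GZ_max = GM * sin(theta); Area = 0.5 * theta_rad * GZ_max
Step 1 — GZ_max = 1.02 * sin(25°) = 1.02 * 0.422618 = 0.43107 m
Step 2 — theta_rad = 25 * pi/180 = 0.436332 rad
Step 3 — Area = 0.5 * 0.436332 * 0.43107 ≈ 0.094045 m·rad (5 s.f.)

0.094045 m·rad


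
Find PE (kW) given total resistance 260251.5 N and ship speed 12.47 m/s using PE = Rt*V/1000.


Formula: PE = Rt * V / 1000 (kW)
Step 1 — PE (W) = 260251.5 * 12.47 = 3245336.205 W
Step 2 — PE (kW) = 3245336.205 / 1000 ≈ 3245.3 kW (5 s.f.)

3245.3 kW


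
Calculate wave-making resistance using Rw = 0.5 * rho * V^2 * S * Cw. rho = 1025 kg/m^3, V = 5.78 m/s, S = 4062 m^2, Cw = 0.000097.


Formula: Rw = 0.5 * rho * V^2 * S * Cw
Step 1 — V^2 = 5.78^2 = 33.4084
Step 2 — 0.5 * rho * V^2 = 0.5 * 1025 * 33.4084 = 17121.805
Step 3 — Rw = 17121.805 * 4062 * 0.000097 ≈ 6746.2 N (5 s.f.)

6746.2 N


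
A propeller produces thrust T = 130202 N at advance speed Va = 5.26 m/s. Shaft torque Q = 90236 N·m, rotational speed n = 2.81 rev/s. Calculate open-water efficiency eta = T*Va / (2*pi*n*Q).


Formula: eta = T * Va / (2 * pi * n * Q)
Step 1 — numerator = T * Va = 130202 * 5.26 = 684862.52
Step 2 — 2 * pi * n = 2 * pi * 2.81 = 17.655751
Step 3 — denominator = 17.655751 * 90236 = 1593184.35
Step 4 — eta = 684862.52 / 1593184.35 ≈ 0.42987 (5 s.f.)

0.42987


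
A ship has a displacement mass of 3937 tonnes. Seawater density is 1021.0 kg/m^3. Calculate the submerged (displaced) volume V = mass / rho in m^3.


Formula: V = mass / rho
Step 1 — convert tonnes to kg: 3937 t * 1000 = 3937000 kg
Step 2 — V = 3937000 / 1021.0 ≈ 3856.0 m^3 (5 s.f.)

3856.0 m^3


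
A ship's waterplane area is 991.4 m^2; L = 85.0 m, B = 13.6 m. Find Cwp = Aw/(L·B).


Formula: Cwp = Aw / (L * B)
Step 1 — L * B = 85.0 * 13.6 = 1156.0 m^2
Step 2 — Cwp = 991.4 / 1156.0 ≈ 0.85761 (5 s.f.)

0.85761


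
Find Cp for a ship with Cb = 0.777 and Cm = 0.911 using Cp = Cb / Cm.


Formula: Cp = Cb / Cm
Substituting: Cp = 0.777 / 0.911
Result: Cp ≈ 0.85291 (5 s.f.)

0.85291


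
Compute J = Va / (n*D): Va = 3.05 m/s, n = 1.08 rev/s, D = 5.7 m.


Formula: J = Va / (n * D)
Step 1 — n * D = 1.08 * 5.7 = 6.156
Step 2 — J = 3.05 / 6.156 ≈ 0.49545 (5 s.f.)

0.49545


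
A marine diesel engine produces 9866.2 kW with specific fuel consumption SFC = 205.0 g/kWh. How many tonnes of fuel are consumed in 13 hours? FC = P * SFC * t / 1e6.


Formula: FC (tonnes) = P * SFC * t / 1,000,000
Step 1 — P * SFC * t = 9866.2 * 205.0 * 13 = 26293423.0 g
Step 2 — FC (tonnes) = 26293423.0 / 1,000,000 ≈ 26.293 tonnes (5 s.f.)

26.293 tonnes


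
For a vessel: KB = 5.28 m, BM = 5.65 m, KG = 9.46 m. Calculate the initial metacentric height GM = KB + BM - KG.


Formula: GM = KB + BM - KG
Step 1 — KM = KB + BM = 5.28 + 5.65 = 10.93 m
Step 2 — GM = KM - KG = 10.93 - 9.46 = 1.47 m

1.47 m


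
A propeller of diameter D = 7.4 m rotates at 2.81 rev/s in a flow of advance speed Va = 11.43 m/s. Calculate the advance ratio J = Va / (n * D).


Formula: J = Va / (n * D)
Step 1 — n * D = 2.81 * 7.4 = 20.794
Step 2 — J = 11.43 / 20.794 ≈ 0.54968 (5 s.f.)

0.54968


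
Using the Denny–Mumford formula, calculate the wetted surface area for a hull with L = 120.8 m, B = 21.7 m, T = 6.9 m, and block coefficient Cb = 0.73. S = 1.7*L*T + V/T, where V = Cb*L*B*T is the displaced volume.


Formula: S = 1.7*L*T + V/T with V = Cb*L*B*T, i.e. S = L * (1.7*T + Cb*B)
Step 1 — 1.7*T = 1.7 * 6.9 = 11.73 m
Step 2 — Cb*B = 0.73 * 21.7 = 15.841 m
Step 3 — 1.7*T + Cb*B = 11.73 + 15.841 = 27.571 m
Step 4 — S = 120.8 * 27.571 ≈ 3330.6 m^2 (5 s.f.)

3330.6 m^2


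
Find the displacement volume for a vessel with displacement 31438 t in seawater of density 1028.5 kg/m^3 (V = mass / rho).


Formula: V = mass / rho
Step 1 — convert tonnes to kg: 31438 t * 1000 = 31438000 kg
Step 2 — V = 31438000 / 1028.5 ≈ 30567 m^3 (5 s.f.)

30567 m^3


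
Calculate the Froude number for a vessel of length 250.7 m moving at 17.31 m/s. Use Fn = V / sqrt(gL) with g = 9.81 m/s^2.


Formula: Fn = V / sqrt(g * L)
Step 1 — g * L = 9.81 * 250.7 = 2459.367
Step 2 — sqrt(g * L) = sqrt(2459.367) = 49.592005
Step 3 — Fn = 17.31 / 49.592005 ≈ 0.34905 (5 s.f.)

0.34905


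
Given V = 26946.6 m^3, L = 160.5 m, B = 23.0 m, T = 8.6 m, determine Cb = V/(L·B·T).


Formula: Cb = V / (L * B * T)
Step 1 — L * B * T = 160.5 * 23.0 * 8.6 = 31746.9 m^3
Step 2 — Cb = 26946.6 / 31746.9 ≈ 0.84879 (5 s.f.)

0.84879


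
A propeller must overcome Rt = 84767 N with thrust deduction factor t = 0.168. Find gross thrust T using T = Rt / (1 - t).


Formula: T = Rt / (1 - t)
Step 1 — (1 - t) = 1 - 0.168 = 0.832
Step 2 — T = 84767 / 0.832 ≈ 101880 N (5 s.f.)

101880 N


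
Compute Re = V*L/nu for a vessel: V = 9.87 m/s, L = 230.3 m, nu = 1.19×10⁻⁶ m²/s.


Formula: Re = V * L / nu
Step 1 — V * L = 9.87 * 230.3 = 2273.061 m^2/s
Step 2 — Re = 2273.061 / 1.19e-6 = 1.91e+09

1.91e+09


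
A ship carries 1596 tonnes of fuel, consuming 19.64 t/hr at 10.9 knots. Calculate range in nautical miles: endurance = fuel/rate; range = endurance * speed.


Formula: endurance = fuel / rate; range = endurance * speed
Step 1 — endurance = 1596 / 19.64 = 81.2627 hours
Step 2 — range = 81.2627 * 10.9 ≈ 885.76 nautical miles (5 s.f.)

885.76 NM


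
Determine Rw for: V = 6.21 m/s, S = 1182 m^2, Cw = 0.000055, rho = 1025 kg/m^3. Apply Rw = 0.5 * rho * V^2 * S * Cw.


Formula: Rw = 0.5 * rho * V^2 * S * Cw
Step 1 — V^2 = 6.21^2 = 38.5641
Step 2 — 0.5 * rho * V^2 = 0.5 * 1025 * 38.5641 = 19764.10125
Step 3 — Rw = 19764.10125 * 1182 * 0.000055 ≈ 1284.9 N (5 s.f.)

1284.9 N


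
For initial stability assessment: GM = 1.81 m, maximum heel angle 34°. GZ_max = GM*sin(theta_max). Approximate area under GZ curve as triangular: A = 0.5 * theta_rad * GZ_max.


Formula: GZ_max = GM * sin(theta); Area = 0.5 * theta_rad * GZ_max
Step 1 — GZ_max = 1.81 * sin(34°) = 1.81 * 0.559193 = 1.012139 m
Step 2 — theta_rad = 34 * pi/180 = 0.593412 rad
Step 3 — Area = 0.5 * 0.593412 * 1.012139 ≈ 0.30031 m·rad (5 s.f.)

0.30031 m·rad


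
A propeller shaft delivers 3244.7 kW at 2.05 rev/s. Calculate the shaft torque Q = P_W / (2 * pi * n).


Formula: Q = P_W / (2 * pi * n)
Step 1 — P_W = 3244.7 kW * 1000 = 3244700.0 W
Step 2 — 2 * pi * n = 2 * pi * 2.05 = 12.88053
Step 3 — Q = 3244700.0 / 12.88053 ≈ 251910 N·m (5 s.f.)

251910 N·m


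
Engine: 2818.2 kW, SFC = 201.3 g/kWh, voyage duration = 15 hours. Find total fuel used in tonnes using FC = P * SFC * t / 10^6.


Formula: FC (tonnes) = P * SFC * t / 1,000,000
Step 1 — P * SFC * t = 2818.2 * 201.3 * 15 = 8509554.9 g
Step 2 — FC (tonnes) = 8509554.9 / 1,000,000 ≈ 8.5096 tonnes (5 s.f.)

8.5096 tonnes


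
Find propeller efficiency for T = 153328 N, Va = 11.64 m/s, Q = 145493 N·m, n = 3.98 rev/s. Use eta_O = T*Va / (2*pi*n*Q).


Formula: eta = T * Va / (2 * pi * n * Q)
Step 1 — numerator = T * Va = 153328 * 11.64 = 1784737.92
Step 2 — 2 * pi * n = 2 * pi * 3.98 = 25.007078
Step 3 — denominator = 25.007078 * 145493 = 3638354.8
Step 4 — eta = 1784737.92 / 3638354.8 ≈ 0.49053 (5 s.f.)

0.49053


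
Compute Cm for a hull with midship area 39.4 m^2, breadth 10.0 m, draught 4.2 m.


Formula: Cm = Am / (B * T)
Step 1 — B * T = 10.0 * 4.2 = 42.0 m^2
Step 2 — Cm = 39.4 / 42.0 ≈ 0.93810 (5 s.f.)

0.93810


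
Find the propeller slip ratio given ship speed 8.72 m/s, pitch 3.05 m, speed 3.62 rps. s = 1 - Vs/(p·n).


Formula: s = 1 - Vs / (p * n)
Step 1 — p * n = 3.05 * 3.62 = 11.041
Step 2 — Vs / (p*n) = 8.72 / 11.041 = 0.789784 (6 d.p.)
Step 3 — s = 1 - 0.789784 = 0.210216

0.210216


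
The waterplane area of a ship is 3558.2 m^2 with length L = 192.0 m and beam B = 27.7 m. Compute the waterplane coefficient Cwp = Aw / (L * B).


Formula: Cwp = Aw / (L * B)
Step 1 — L * B = 192.0 * 27.7 = 5318.4 m^2
Step 2 — Cwp = 3558.2 / 5318.4 ≈ 0.66904 (5 s.f.)

0.66904


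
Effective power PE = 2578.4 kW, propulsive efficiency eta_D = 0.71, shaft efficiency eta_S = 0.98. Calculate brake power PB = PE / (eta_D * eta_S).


Formula: PB = PE / (eta_D * eta_S)
Step 1 — combined efficiency = eta_D * eta_S = 0.71 * 0.98 = 0.6958
Step 2 — PB = 2578.4 / 0.6958 ≈ 3705.7 kW (5 s.f.)

3705.7 kW


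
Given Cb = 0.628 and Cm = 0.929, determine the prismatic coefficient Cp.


Formula: Cp = Cb / Cm
Substituting: Cp = 0.628 / 0.929
Result: Cp ≈ 0.67600 (5 s.f.)

0.67600


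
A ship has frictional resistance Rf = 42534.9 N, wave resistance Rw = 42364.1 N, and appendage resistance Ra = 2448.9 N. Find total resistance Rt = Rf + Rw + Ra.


Formula: Rt = Rf + Rw + Ra
Substituting: Rt = 42534.9 + 42364.1 + 2448.9
Result: Rt = 87347.9 N

87347.9 N


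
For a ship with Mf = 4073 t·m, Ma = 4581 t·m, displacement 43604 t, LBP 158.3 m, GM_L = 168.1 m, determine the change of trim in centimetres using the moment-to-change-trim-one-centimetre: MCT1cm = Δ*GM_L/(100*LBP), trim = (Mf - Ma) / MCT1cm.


Formula: net trimming moment = Mf - Ma; MCT1cm = Δ*GM_L/(100*LBP); trim = net moment / MCT1cm
Step 1 — net trimming moment = 4073 - 4581 = -508 t·m
Step 2 — MCT1cm = 43604 * 168.1 / (100 * 158.3) = 463.0343 t·m/cm
Step 3 — trim = -508 / 463.0343 ≈ -1.0971 cm (5 s.f.)

-1.0971 cm


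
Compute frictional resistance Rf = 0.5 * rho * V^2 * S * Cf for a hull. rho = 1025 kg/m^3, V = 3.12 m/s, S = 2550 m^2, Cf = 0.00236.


Formula: Rf = 0.5 * rho * V^2 * S * Cf
Step 1 — V^2 = 3.12^2 = 9.7344
Step 2 — 0.5 * rho * V^2 = 0.5 * 1025 * 9.7344 = 4988.88
Step 3 — Rf = 4988.88 * 2550 * 0.00236 ≈ 30023 N (5 s.f.)

30023 N


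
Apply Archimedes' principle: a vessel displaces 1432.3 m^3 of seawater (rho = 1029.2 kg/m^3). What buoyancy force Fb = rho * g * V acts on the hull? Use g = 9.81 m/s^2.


Formula: Fb = rho * g * V
Substituting: Fb = 1029.2 * 9.81 * 1432.3
Intermediate: 1029.2 * 9.81 = 10096.452
Result: Fb = 10096.452 * 1432.3 ≈ 14461000 N (5 s.f.)

14461000 N


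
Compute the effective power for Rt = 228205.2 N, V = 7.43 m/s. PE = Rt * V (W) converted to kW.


Formula: PE = Rt * V / 1000 (kW)
Step 1 — PE (W) = 228205.2 * 7.43 = 1695564.636 W
Step 2 — PE (kW) = 1695564.636 / 1000 ≈ 1695.6 kW (5 s.f.)

1695.6 kW


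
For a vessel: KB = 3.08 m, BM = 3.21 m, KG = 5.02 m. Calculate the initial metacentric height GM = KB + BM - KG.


Formula: GM = KB + BM - KG
Step 1 — KM = KB + BM = 3.08 + 3.21 = 6.29 m
Step 2 — GM = KM - KG = 6.29 - 5.02 = 1.27 m

1.27 m


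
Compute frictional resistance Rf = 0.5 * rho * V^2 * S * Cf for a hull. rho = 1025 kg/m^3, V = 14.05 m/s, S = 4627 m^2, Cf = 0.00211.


Formula: Rf = 0.5 * rho * V^2 * S * Cf
Step 1 — V^2 = 14.05^2 = 197.4025
Step 2 — 0.5 * rho * V^2 = 0.5 * 1025 * 197.4025 = 101168.78125
Step 3 — Rf = 101168.78125 * 4627 * 0.00211 ≈ 987710 N (5 s.f.)

987710 N


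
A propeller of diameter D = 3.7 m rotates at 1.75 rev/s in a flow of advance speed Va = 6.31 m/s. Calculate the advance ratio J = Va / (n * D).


Formula: J = Va / (n * D)
Step 1 — n * D = 1.75 * 3.7 = 6.475
Step 2 — J = 6.31 / 6.475 ≈ 0.97452 (5 s.f.)

0.97452


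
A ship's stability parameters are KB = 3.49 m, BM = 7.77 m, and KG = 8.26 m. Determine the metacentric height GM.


Formula: GM = KB + BM - KG
Step 1 — KM = KB + BM = 3.49 + 7.77 = 11.26 m
Step 2 — GM = KM - KG = 11.26 - 8.26 = 3.0 m

3.0 m


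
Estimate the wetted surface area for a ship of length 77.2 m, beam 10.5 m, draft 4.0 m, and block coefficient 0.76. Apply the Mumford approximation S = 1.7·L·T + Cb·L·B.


Formula: S = 1.7*L*T + V/T with V = Cb*L*B*T, i.e. S = L * (1.7*T + Cb*B)
Step 1 — 1.7*T = 1.7 * 4.0 = 6.8 m
Step 2 — Cb*B = 0.76 * 10.5 = 7.98 m
Step 3 — 1.7*T + Cb*B = 6.8 + 7.98 = 14.78 m
Step 4 — S = 77.2 * 14.78 ≈ 1141.0 m^2 (5 s.f.)

1141.0 m^2


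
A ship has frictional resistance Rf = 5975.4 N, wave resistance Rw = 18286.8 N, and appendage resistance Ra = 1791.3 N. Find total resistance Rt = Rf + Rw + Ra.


Formula: Rt = Rf + Rw + Ra
Substituting: Rt = 5975.4 + 18286.8 + 1791.3
Result: Rt = 26053.5 N

26053.5 N


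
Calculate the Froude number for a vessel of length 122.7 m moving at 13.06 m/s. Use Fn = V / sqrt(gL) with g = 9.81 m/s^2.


Formula: Fn = V / sqrt(g * L)
Step 1 — g * L = 9.81 * 122.7 = 1203.687
Step 2 — sqrt(g * L) = sqrt(1203.687) = 34.694193
Step 3 — Fn = 13.06 / 34.694193 ≈ 0.37643 (5 s.f.)

0.37643


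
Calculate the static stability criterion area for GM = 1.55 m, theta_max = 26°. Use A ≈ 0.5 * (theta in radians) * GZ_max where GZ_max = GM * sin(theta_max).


Formula: GZ_max = GM * sin(theta); Area = 0.5 * theta_rad * GZ_max
Step 1 — GZ_max = 1.55 * sin(26°) = 1.55 * 0.438371 = 0.679475 m
Step 2 — theta_rad = 26 * pi/180 = 0.453786 rad
Step 3 — Area = 0.5 * 0.453786 * 0.679475 ≈ 0.15417 m·rad (5 s.f.)

0.15417 m·rad
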